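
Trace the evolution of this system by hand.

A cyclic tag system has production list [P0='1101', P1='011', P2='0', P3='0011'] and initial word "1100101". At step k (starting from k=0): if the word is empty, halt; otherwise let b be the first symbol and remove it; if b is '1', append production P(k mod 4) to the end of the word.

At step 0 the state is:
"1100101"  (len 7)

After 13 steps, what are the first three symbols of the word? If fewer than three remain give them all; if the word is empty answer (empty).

111

gen 0: "1100101"  (len 7)
gen 1: "1001011101"  (len 10)
gen 2: "001011101011"  (len 12)
gen 3: "01011101011"  (len 11)
gen 4: "1011101011"  (len 10)
gen 5: "0111010111101"  (len 13)
gen 6: "111010111101"  (len 12)
gen 7: "110101111010"  (len 12)
gen 8: "101011110100011"  (len 15)
gen 9: "010111101000111101"  (len 18)
gen 10: "10111101000111101"  (len 17)
gen 11: "01111010001111010"  (len 17)
gen 12: "1111010001111010"  (len 16)
gen 13: "1110100011110101101"  (len 19)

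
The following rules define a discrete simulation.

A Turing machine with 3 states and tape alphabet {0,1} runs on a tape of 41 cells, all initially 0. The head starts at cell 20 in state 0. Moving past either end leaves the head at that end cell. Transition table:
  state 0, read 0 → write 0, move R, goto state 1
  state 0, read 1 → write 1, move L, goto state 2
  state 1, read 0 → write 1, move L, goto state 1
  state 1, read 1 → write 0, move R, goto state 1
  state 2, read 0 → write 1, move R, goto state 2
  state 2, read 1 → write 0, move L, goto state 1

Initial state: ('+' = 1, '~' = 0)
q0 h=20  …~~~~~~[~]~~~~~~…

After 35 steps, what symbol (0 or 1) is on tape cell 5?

0

step 0: q0 h=20  …~~~~~~[~]~~~~~~…
step 1: q1 h=21  …~~~~~~[~]~~~~~~…
step 2: q1 h=20  …~~~~~~[~]+~~~~~…
step 3: q1 h=19  …~~~~~~[~]++~~~~…
step 4: q1 h=18  …~~~~~~[~]+++~~~…
step 5: q1 h=17  …~~~~~~[~]++++~~…
step 6: q1 h=16  …~~~~~~[~]+++++~…
step 7: q1 h=15  …~~~~~~[~]++++++…
step 8: q1 h=14  …~~~~~~[~]++++++…
step 9: q1 h=13  …~~~~~~[~]++++++…
step 10: q1 h=12  …~~~~~~[~]++++++…
step 11: q1 h=11  …~~~~~~[~]++++++…
step 12: q1 h=10  …~~~~~~[~]++++++…
step 13: q1 h= 9  …~~~~~~[~]++++++…
step 14: q1 h= 8  …~~~~~~[~]++++++…
step 15: q1 h= 7  …~~~~~~[~]++++++…
step 16: q1 h= 6  |~~~~~~[~]++++++…
step 17: q1 h= 5  |~~~~~[~]++++++…
step 18: q1 h= 4  |~~~~[~]++++++…
step 19: q1 h= 3  |~~~[~]++++++…
step 20: q1 h= 2  |~~[~]++++++…
step 21: q1 h= 1  |~[~]++++++…
step 22: q1 h= 0  |[~]++++++…
step 23: q1 h= 0  |[+]++++++…
step 24: q1 h= 1  |~[+]++++++…
step 25: q1 h= 2  |~~[+]++++++…
step 26: q1 h= 3  |~~~[+]++++++…
step 27: q1 h= 4  |~~~~[+]++++++…
step 28: q1 h= 5  |~~~~~[+]++++++…
step 29: q1 h= 6  |~~~~~~[+]++++++…
step 30: q1 h= 7  …~~~~~~[+]++++++…
step 31: q1 h= 8  …~~~~~~[+]++++++…
step 32: q1 h= 9  …~~~~~~[+]++++++…
step 33: q1 h=10  …~~~~~~[+]++++++…
step 34: q1 h=11  …~~~~~~[+]++++++…
step 35: q1 h=12  …~~~~~~[+]++++++…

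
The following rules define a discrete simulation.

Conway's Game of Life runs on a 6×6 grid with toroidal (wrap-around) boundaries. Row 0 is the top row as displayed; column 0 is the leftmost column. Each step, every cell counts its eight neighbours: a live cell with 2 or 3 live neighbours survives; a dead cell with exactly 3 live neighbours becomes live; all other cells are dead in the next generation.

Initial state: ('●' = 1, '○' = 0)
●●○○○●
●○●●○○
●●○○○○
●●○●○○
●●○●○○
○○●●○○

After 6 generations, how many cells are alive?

0) ●●○○○●
●○●●○○
●●○○○○
●●○●○○
●●○●○○
○○●●○○
1) ●○○○●●
○○●○○○
○○○●○●
○○○○○●
●○○●●○
○○○●●●
2) ●○○○○○
●○○●○○
○○○○●○
●○○●○●
●○○●○○
○○○○○○
3) ○○○○○○
○○○○○●
●○○●●○
●○○●○●
●○○○●●
○○○○○○
4) ○○○○○○
○○○○●●
●○○●○○
○●○●○○
●○○○●○
○○○○○●
5) ○○○○●●
○○○○●●
●○●●○●
●●●●●●
●○○○●●
○○○○○●
6) ●○○○○○
○○○○○○
○○○○○○
○○○○○○
○○●○○○
○○○○○○

2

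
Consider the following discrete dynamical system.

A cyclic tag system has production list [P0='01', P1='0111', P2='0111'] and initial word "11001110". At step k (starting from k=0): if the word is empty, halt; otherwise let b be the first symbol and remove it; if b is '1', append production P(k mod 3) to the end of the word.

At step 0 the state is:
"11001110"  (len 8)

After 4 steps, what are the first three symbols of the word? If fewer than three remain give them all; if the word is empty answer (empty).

111

k=0  "11001110"  (len 8)
k=1  "100111001"  (len 9)
k=2  "001110010111"  (len 12)
k=3  "01110010111"  (len 11)
k=4  "1110010111"  (len 10)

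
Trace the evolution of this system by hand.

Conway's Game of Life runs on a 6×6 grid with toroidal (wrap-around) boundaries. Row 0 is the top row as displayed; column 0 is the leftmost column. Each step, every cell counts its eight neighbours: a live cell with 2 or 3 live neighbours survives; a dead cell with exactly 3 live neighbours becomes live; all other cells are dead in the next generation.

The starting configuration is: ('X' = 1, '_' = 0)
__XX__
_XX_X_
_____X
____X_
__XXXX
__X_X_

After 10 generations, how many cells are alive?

3

k=0  __XX__
_XX_X_
_____X
____X_
__XXXX
__X_X_
k=1  ____X_
_XX_X_
___XXX
______
__X__X
_X___X
k=2  XXXXXX
__X___
__XXXX
___X_X
X_____
X___XX
k=3  __X___
______
__X__X
X_XX_X
X_____
__X___
k=4  ______
______
XXXXXX
X_XXXX
X_XX_X
_X____
k=5  ______
XXXXXX
______
______
______
XXX___
k=6  ____X_
XXXXXX
XXXXXX
______
_X____
_X____
k=7  ____X_
______
______
___XXX
______
______
k=8  ______
______
____X_
____X_
____X_
______
k=9  ______
______
______
___XXX
______
______
k=10  ______
______
____X_
____X_
____X_
______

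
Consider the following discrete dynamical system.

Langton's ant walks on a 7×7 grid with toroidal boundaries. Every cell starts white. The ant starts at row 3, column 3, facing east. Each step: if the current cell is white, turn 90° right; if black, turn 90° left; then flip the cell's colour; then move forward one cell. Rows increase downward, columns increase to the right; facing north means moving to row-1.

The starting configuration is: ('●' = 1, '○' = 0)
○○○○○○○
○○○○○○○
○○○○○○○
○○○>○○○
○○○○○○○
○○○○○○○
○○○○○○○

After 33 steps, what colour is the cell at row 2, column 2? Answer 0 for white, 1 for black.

step 0: ○○○○○○○
○○○○○○○
○○○○○○○
○○○>○○○
○○○○○○○
○○○○○○○
○○○○○○○
step 1: ○○○○○○○
○○○○○○○
○○○○○○○
○○○●○○○
○○○v○○○
○○○○○○○
○○○○○○○
step 2: ○○○○○○○
○○○○○○○
○○○○○○○
○○○●○○○
○○<●○○○
○○○○○○○
○○○○○○○
step 3: ○○○○○○○
○○○○○○○
○○○○○○○
○○^●○○○
○○●●○○○
○○○○○○○
○○○○○○○
step 4: ○○○○○○○
○○○○○○○
○○○○○○○
○○●>○○○
○○●●○○○
○○○○○○○
○○○○○○○
step 5: ○○○○○○○
○○○○○○○
○○○^○○○
○○●○○○○
○○●●○○○
○○○○○○○
○○○○○○○
step 6: ○○○○○○○
○○○○○○○
○○○●>○○
○○●○○○○
○○●●○○○
○○○○○○○
○○○○○○○
step 7: ○○○○○○○
○○○○○○○
○○○●●○○
○○●○v○○
○○●●○○○
○○○○○○○
○○○○○○○
step 8: ○○○○○○○
○○○○○○○
○○○●●○○
○○●<●○○
○○●●○○○
○○○○○○○
○○○○○○○
step 9: ○○○○○○○
○○○○○○○
○○○^●○○
○○●●●○○
○○●●○○○
○○○○○○○
○○○○○○○
step 10: ○○○○○○○
○○○○○○○
○○<○●○○
○○●●●○○
○○●●○○○
○○○○○○○
○○○○○○○
step 11: ○○○○○○○
○○^○○○○
○○●○●○○
○○●●●○○
○○●●○○○
○○○○○○○
○○○○○○○
step 12: ○○○○○○○
○○●>○○○
○○●○●○○
○○●●●○○
○○●●○○○
○○○○○○○
○○○○○○○
step 13: ○○○○○○○
○○●●○○○
○○●v●○○
○○●●●○○
○○●●○○○
○○○○○○○
○○○○○○○
step 14: ○○○○○○○
○○●●○○○
○○<●●○○
○○●●●○○
○○●●○○○
○○○○○○○
○○○○○○○
step 15: ○○○○○○○
○○●●○○○
○○○●●○○
○○v●●○○
○○●●○○○
○○○○○○○
○○○○○○○
step 16: ○○○○○○○
○○●●○○○
○○○●●○○
○○○>●○○
○○●●○○○
○○○○○○○
○○○○○○○
step 17: ○○○○○○○
○○●●○○○
○○○^●○○
○○○○●○○
○○●●○○○
○○○○○○○
○○○○○○○
step 18: ○○○○○○○
○○●●○○○
○○<○●○○
○○○○●○○
○○●●○○○
○○○○○○○
○○○○○○○
step 19: ○○○○○○○
○○^●○○○
○○●○●○○
○○○○●○○
○○●●○○○
○○○○○○○
○○○○○○○
step 20: ○○○○○○○
○<○●○○○
○○●○●○○
○○○○●○○
○○●●○○○
○○○○○○○
○○○○○○○
step 21: ○^○○○○○
○●○●○○○
○○●○●○○
○○○○●○○
○○●●○○○
○○○○○○○
○○○○○○○
step 22: ○●>○○○○
○●○●○○○
○○●○●○○
○○○○●○○
○○●●○○○
○○○○○○○
○○○○○○○
step 23: ○●●○○○○
○●v●○○○
○○●○●○○
○○○○●○○
○○●●○○○
○○○○○○○
○○○○○○○
step 24: ○●●○○○○
○<●●○○○
○○●○●○○
○○○○●○○
○○●●○○○
○○○○○○○
○○○○○○○
step 25: ○●●○○○○
○○●●○○○
○v●○●○○
○○○○●○○
○○●●○○○
○○○○○○○
○○○○○○○
step 26: ○●●○○○○
○○●●○○○
<●●○●○○
○○○○●○○
○○●●○○○
○○○○○○○
○○○○○○○
step 27: ○●●○○○○
^○●●○○○
●●●○●○○
○○○○●○○
○○●●○○○
○○○○○○○
○○○○○○○
step 28: ○●●○○○○
●>●●○○○
●●●○●○○
○○○○●○○
○○●●○○○
○○○○○○○
○○○○○○○
step 29: ○●●○○○○
●●●●○○○
●v●○●○○
○○○○●○○
○○●●○○○
○○○○○○○
○○○○○○○
step 30: ○●●○○○○
●●●●○○○
●○>○●○○
○○○○●○○
○○●●○○○
○○○○○○○
○○○○○○○
step 31: ○●●○○○○
●●^●○○○
●○○○●○○
○○○○●○○
○○●●○○○
○○○○○○○
○○○○○○○
step 32: ○●●○○○○
●<○●○○○
●○○○●○○
○○○○●○○
○○●●○○○
○○○○○○○
○○○○○○○
step 33: ○●●○○○○
●○○●○○○
●v○○●○○
○○○○●○○
○○●●○○○
○○○○○○○
○○○○○○○

0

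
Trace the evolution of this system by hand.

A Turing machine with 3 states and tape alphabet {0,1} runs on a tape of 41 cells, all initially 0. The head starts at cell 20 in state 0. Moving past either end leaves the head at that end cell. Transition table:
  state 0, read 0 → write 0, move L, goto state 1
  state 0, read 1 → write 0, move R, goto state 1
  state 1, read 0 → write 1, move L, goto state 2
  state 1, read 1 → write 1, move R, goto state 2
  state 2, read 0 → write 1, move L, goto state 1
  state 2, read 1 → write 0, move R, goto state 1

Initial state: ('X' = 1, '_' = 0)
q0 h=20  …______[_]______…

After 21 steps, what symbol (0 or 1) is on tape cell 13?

1

gen 0: q0 h=20  …______[_]______…
gen 1: q1 h=19  …______[_]______…
gen 2: q2 h=18  …______[_]X_____…
gen 3: q1 h=17  …______[_]XX____…
gen 4: q2 h=16  …______[_]XXX___…
gen 5: q1 h=15  …______[_]XXXX__…
gen 6: q2 h=14  …______[_]XXXXX_…
gen 7: q1 h=13  …______[_]XXXXXX…
gen 8: q2 h=12  …______[_]XXXXXX…
gen 9: q1 h=11  …______[_]XXXXXX…
gen 10: q2 h=10  …______[_]XXXXXX…
gen 11: q1 h= 9  …______[_]XXXXXX…
gen 12: q2 h= 8  …______[_]XXXXXX…
gen 13: q1 h= 7  …______[_]XXXXXX…
gen 14: q2 h= 6  |______[_]XXXXXX…
gen 15: q1 h= 5  |_____[_]XXXXXX…
gen 16: q2 h= 4  |____[_]XXXXXX…
gen 17: q1 h= 3  |___[_]XXXXXX…
gen 18: q2 h= 2  |__[_]XXXXXX…
gen 19: q1 h= 1  |_[_]XXXXXX…
gen 20: q2 h= 0  |[_]XXXXXX…
gen 21: q1 h= 0  |[X]XXXXXX…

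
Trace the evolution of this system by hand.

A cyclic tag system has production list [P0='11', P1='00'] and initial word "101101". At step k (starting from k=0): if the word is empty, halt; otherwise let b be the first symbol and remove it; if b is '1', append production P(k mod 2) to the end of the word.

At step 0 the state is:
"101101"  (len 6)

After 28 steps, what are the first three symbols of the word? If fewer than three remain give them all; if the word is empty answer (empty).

001

0) "101101"  (len 6)
1) "0110111"  (len 7)
2) "110111"  (len 6)
3) "1011111"  (len 7)
4) "01111100"  (len 8)
5) "1111100"  (len 7)
6) "11110000"  (len 8)
7) "111000011"  (len 9)
8) "1100001100"  (len 10)
9) "10000110011"  (len 11)
10) "000011001100"  (len 12)
11) "00011001100"  (len 11)
12) "0011001100"  (len 10)
13) "011001100"  (len 9)
14) "11001100"  (len 8)
15) "100110011"  (len 9)
16) "0011001100"  (len 10)
17) "011001100"  (len 9)
18) "11001100"  (len 8)
19) "100110011"  (len 9)
20) "0011001100"  (len 10)
21) "011001100"  (len 9)
22) "11001100"  (len 8)
23) "100110011"  (len 9)
24) "0011001100"  (len 10)
25) "011001100"  (len 9)
26) "11001100"  (len 8)
27) "100110011"  (len 9)
28) "0011001100"  (len 10)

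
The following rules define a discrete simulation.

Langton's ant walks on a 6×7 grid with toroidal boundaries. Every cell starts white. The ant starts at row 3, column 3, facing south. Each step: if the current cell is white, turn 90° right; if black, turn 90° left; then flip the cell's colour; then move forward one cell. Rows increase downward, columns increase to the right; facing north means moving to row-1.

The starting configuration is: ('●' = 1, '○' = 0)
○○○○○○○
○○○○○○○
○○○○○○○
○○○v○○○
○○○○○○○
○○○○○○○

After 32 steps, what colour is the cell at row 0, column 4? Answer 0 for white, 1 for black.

gen 0: ○○○○○○○
○○○○○○○
○○○○○○○
○○○v○○○
○○○○○○○
○○○○○○○
gen 1: ○○○○○○○
○○○○○○○
○○○○○○○
○○<●○○○
○○○○○○○
○○○○○○○
gen 2: ○○○○○○○
○○○○○○○
○○^○○○○
○○●●○○○
○○○○○○○
○○○○○○○
gen 3: ○○○○○○○
○○○○○○○
○○●>○○○
○○●●○○○
○○○○○○○
○○○○○○○
gen 4: ○○○○○○○
○○○○○○○
○○●●○○○
○○●v○○○
○○○○○○○
○○○○○○○
gen 5: ○○○○○○○
○○○○○○○
○○●●○○○
○○●○>○○
○○○○○○○
○○○○○○○
gen 6: ○○○○○○○
○○○○○○○
○○●●○○○
○○●○●○○
○○○○v○○
○○○○○○○
gen 7: ○○○○○○○
○○○○○○○
○○●●○○○
○○●○●○○
○○○<●○○
○○○○○○○
gen 8: ○○○○○○○
○○○○○○○
○○●●○○○
○○●^●○○
○○○●●○○
○○○○○○○
gen 9: ○○○○○○○
○○○○○○○
○○●●○○○
○○●●>○○
○○○●●○○
○○○○○○○
gen 10: ○○○○○○○
○○○○○○○
○○●●^○○
○○●●○○○
○○○●●○○
○○○○○○○
gen 11: ○○○○○○○
○○○○○○○
○○●●●>○
○○●●○○○
○○○●●○○
○○○○○○○
gen 12: ○○○○○○○
○○○○○○○
○○●●●●○
○○●●○v○
○○○●●○○
○○○○○○○
gen 13: ○○○○○○○
○○○○○○○
○○●●●●○
○○●●<●○
○○○●●○○
○○○○○○○
gen 14: ○○○○○○○
○○○○○○○
○○●●^●○
○○●●●●○
○○○●●○○
○○○○○○○
gen 15: ○○○○○○○
○○○○○○○
○○●<○●○
○○●●●●○
○○○●●○○
○○○○○○○
gen 16: ○○○○○○○
○○○○○○○
○○●○○●○
○○●v●●○
○○○●●○○
○○○○○○○
gen 17: ○○○○○○○
○○○○○○○
○○●○○●○
○○●○>●○
○○○●●○○
○○○○○○○
gen 18: ○○○○○○○
○○○○○○○
○○●○^●○
○○●○○●○
○○○●●○○
○○○○○○○
gen 19: ○○○○○○○
○○○○○○○
○○●○●>○
○○●○○●○
○○○●●○○
○○○○○○○
gen 20: ○○○○○○○
○○○○○^○
○○●○●○○
○○●○○●○
○○○●●○○
○○○○○○○
gen 21: ○○○○○○○
○○○○○●>
○○●○●○○
○○●○○●○
○○○●●○○
○○○○○○○
gen 22: ○○○○○○○
○○○○○●●
○○●○●○v
○○●○○●○
○○○●●○○
○○○○○○○
gen 23: ○○○○○○○
○○○○○●●
○○●○●<●
○○●○○●○
○○○●●○○
○○○○○○○
gen 24: ○○○○○○○
○○○○○^●
○○●○●●●
○○●○○●○
○○○●●○○
○○○○○○○
gen 25: ○○○○○○○
○○○○<○●
○○●○●●●
○○●○○●○
○○○●●○○
○○○○○○○
gen 26: ○○○○^○○
○○○○●○●
○○●○●●●
○○●○○●○
○○○●●○○
○○○○○○○
gen 27: ○○○○●>○
○○○○●○●
○○●○●●●
○○●○○●○
○○○●●○○
○○○○○○○
gen 28: ○○○○●●○
○○○○●v●
○○●○●●●
○○●○○●○
○○○●●○○
○○○○○○○
gen 29: ○○○○●●○
○○○○<●●
○○●○●●●
○○●○○●○
○○○●●○○
○○○○○○○
gen 30: ○○○○●●○
○○○○○●●
○○●○v●●
○○●○○●○
○○○●●○○
○○○○○○○
gen 31: ○○○○●●○
○○○○○●●
○○●○○>●
○○●○○●○
○○○●●○○
○○○○○○○
gen 32: ○○○○●●○
○○○○○^●
○○●○○○●
○○●○○●○
○○○●●○○
○○○○○○○

1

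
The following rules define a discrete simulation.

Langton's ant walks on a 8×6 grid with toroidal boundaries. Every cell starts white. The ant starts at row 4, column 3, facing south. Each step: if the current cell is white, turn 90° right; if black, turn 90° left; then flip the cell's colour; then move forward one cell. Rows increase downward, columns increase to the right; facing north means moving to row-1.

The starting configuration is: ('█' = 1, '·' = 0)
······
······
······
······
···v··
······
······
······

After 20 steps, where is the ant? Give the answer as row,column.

gen 0: ······
······
······
······
···v··
······
······
······
gen 1: ······
······
······
······
··<█··
······
······
······
gen 2: ······
······
······
··^···
··██··
······
······
······
gen 3: ······
······
······
··█>··
··██··
······
······
······
gen 4: ······
······
······
··██··
··█v··
······
······
······
gen 5: ······
······
······
··██··
··█·>·
······
······
······
gen 6: ······
······
······
··██··
··█·█·
····v·
······
······
gen 7: ······
······
······
··██··
··█·█·
···<█·
······
······
gen 8: ······
······
······
··██··
··█^█·
···██·
······
······
gen 9: ······
······
······
··██··
··██>·
···██·
······
······
gen 10: ······
······
······
··██^·
··██··
···██·
······
······
gen 11: ······
······
······
··███>
··██··
···██·
······
······
gen 12: ······
······
······
··████
··██·v
···██·
······
······
gen 13: ······
······
······
··████
··██<█
···██·
······
······
gen 14: ······
······
······
··██^█
··████
···██·
······
······
gen 15: ······
······
······
··█<·█
··████
···██·
······
······
gen 16: ······
······
······
··█··█
··█v██
···██·
······
······
gen 17: ······
······
······
··█··█
··█·>█
···██·
······
······
gen 18: ······
······
······
··█·^█
··█··█
···██·
······
······
gen 19: ······
······
······
··█·█>
··█··█
···██·
······
······
gen 20: ······
······
·····^
··█·█·
··█··█
···██·
······
······

2,5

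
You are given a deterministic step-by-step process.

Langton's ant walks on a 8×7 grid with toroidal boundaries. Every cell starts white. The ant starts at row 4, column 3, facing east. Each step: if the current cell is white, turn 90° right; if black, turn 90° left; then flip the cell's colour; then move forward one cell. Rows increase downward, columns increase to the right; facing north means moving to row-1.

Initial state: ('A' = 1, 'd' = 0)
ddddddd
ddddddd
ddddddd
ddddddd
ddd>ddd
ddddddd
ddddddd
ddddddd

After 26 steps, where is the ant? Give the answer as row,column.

t=0: ddddddd
ddddddd
ddddddd
ddddddd
ddd>ddd
ddddddd
ddddddd
ddddddd
t=1: ddddddd
ddddddd
ddddddd
ddddddd
dddAddd
dddvddd
ddddddd
ddddddd
t=2: ddddddd
ddddddd
ddddddd
ddddddd
dddAddd
dd<Addd
ddddddd
ddddddd
t=3: ddddddd
ddddddd
ddddddd
ddddddd
dd^Addd
ddAAddd
ddddddd
ddddddd
t=4: ddddddd
ddddddd
ddddddd
ddddddd
ddA>ddd
ddAAddd
ddddddd
ddddddd
t=5: ddddddd
ddddddd
ddddddd
ddd^ddd
ddAdddd
ddAAddd
ddddddd
ddddddd
t=6: ddddddd
ddddddd
ddddddd
dddA>dd
ddAdddd
ddAAddd
ddddddd
ddddddd
t=7: ddddddd
ddddddd
ddddddd
dddAAdd
ddAdvdd
ddAAddd
ddddddd
ddddddd
t=8: ddddddd
ddddddd
ddddddd
dddAAdd
ddA<Add
ddAAddd
ddddddd
ddddddd
t=9: ddddddd
ddddddd
ddddddd
ddd^Add
ddAAAdd
ddAAddd
ddddddd
ddddddd
t=10: ddddddd
ddddddd
ddddddd
dd<dAdd
ddAAAdd
ddAAddd
ddddddd
ddddddd
t=11: ddddddd
ddddddd
dd^dddd
ddAdAdd
ddAAAdd
ddAAddd
ddddddd
ddddddd
t=12: ddddddd
ddddddd
ddA>ddd
ddAdAdd
ddAAAdd
ddAAddd
ddddddd
ddddddd
t=13: ddddddd
ddddddd
ddAAddd
ddAvAdd
ddAAAdd
ddAAddd
ddddddd
ddddddd
t=14: ddddddd
ddddddd
ddAAddd
dd<AAdd
ddAAAdd
ddAAddd
ddddddd
ddddddd
t=15: ddddddd
ddddddd
ddAAddd
dddAAdd
ddvAAdd
ddAAddd
ddddddd
ddddddd
t=16: ddddddd
ddddddd
ddAAddd
dddAAdd
ddd>Add
ddAAddd
ddddddd
ddddddd
t=17: ddddddd
ddddddd
ddAAddd
ddd^Add
ddddAdd
ddAAddd
ddddddd
ddddddd
t=18: ddddddd
ddddddd
ddAAddd
dd<dAdd
ddddAdd
ddAAddd
ddddddd
ddddddd
t=19: ddddddd
ddddddd
dd^Addd
ddAdAdd
ddddAdd
ddAAddd
ddddddd
ddddddd
t=20: ddddddd
ddddddd
d<dAddd
ddAdAdd
ddddAdd
ddAAddd
ddddddd
ddddddd
t=21: ddddddd
d^ddddd
dAdAddd
ddAdAdd
ddddAdd
ddAAddd
ddddddd
ddddddd
t=22: ddddddd
dA>dddd
dAdAddd
ddAdAdd
ddddAdd
ddAAddd
ddddddd
ddddddd
t=23: ddddddd
dAAdddd
dAvAddd
ddAdAdd
ddddAdd
ddAAddd
ddddddd
ddddddd
t=24: ddddddd
dAAdddd
d<AAddd
ddAdAdd
ddddAdd
ddAAddd
ddddddd
ddddddd
t=25: ddddddd
dAAdddd
ddAAddd
dvAdAdd
ddddAdd
ddAAddd
ddddddd
ddddddd
t=26: ddddddd
dAAdddd
ddAAddd
<AAdAdd
ddddAdd
ddAAddd
ddddddd
ddddddd

3,0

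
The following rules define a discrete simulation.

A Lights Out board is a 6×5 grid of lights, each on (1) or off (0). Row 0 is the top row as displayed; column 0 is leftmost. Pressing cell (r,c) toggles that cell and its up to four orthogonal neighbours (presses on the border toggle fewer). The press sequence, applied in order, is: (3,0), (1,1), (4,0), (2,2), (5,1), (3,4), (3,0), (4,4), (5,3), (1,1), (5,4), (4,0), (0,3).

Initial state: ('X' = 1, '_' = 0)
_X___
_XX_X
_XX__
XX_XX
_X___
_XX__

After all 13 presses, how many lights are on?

0) _X___
_XX_X
_XX__
XX_XX
_X___
_XX__
1) _X___
_XX_X
XXX__
___XX
XX___
_XX__
2) _____
X___X
X_X__
___XX
XX___
_XX__
3) _____
X___X
X_X__
X__XX
_____
XXX__
4) _____
X_X_X
XX_X_
X_XXX
_____
XXX__
5) _____
X_X_X
XX_X_
X_XXX
_X___
_____
6) _____
X_X_X
XX_XX
X_X__
_X__X
_____
7) _____
X_X_X
_X_XX
_XX__
XX__X
_____
8) _____
X_X_X
_X_XX
_XX_X
XX_X_
____X
9) _____
X_X_X
_X_XX
_XX_X
XX___
__XX_
10) _X___
_X__X
___XX
_XX_X
XX___
__XX_
11) _X___
_X__X
___XX
_XX_X
XX__X
__X_X
12) _X___
_X__X
___XX
XXX_X
____X
X_X_X
13) _XXXX
_X_XX
___XX
XXX_X
____X
X_X_X

17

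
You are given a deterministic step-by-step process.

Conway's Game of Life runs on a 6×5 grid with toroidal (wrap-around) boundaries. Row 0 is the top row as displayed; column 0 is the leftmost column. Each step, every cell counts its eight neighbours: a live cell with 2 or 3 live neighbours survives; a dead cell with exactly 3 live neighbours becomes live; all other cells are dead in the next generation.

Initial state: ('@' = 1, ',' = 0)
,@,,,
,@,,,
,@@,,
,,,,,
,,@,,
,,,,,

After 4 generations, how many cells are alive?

2

t=0: ,@,,,
,@,,,
,@@,,
,,,,,
,,@,,
,,,,,
t=1: ,,,,,
@@,,,
,@@,,
,@@,,
,,,,,
,,,,,
t=2: ,,,,,
@@@,,
,,,,,
,@@,,
,,,,,
,,,,,
t=3: ,@,,,
,@,,,
@,,,,
,,,,,
,,,,,
,,,,,
t=4: ,,,,,
@@,,,
,,,,,
,,,,,
,,,,,
,,,,,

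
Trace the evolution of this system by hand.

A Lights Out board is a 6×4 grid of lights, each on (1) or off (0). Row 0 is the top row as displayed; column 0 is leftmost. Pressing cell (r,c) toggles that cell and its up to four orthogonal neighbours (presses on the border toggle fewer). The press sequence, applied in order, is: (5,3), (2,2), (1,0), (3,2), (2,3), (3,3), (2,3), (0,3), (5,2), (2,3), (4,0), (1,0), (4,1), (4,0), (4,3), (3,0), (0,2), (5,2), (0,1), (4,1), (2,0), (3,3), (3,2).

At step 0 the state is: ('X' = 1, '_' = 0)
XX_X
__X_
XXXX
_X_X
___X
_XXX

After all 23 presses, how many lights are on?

0) XX_X
__X_
XXXX
_X_X
___X
_XXX
1) XX_X
__X_
XXXX
_X_X
____
_X__
2) XX_X
____
X___
_XXX
____
_X__
3) _X_X
XX__
____
_XXX
____
_X__
4) _X_X
XX__
__X_
____
__X_
_X__
5) _X_X
XX_X
___X
___X
__X_
_X__
6) _X_X
XX_X
____
__X_
__XX
_X__
7) _X_X
XX__
__XX
__XX
__XX
_X__
8) _XX_
XX_X
__XX
__XX
__XX
_X__
9) _XX_
XX_X
__XX
__XX
___X
__XX
10) _XX_
XX__
____
__X_
___X
__XX
11) _XX_
XX__
____
X_X_
XX_X
X_XX
12) XXX_
____
X___
X_X_
XX_X
X_XX
13) XXX_
____
X___
XXX_
__XX
XXXX
14) XXX_
____
X___
_XX_
XXXX
_XXX
15) XXX_
____
X___
_XXX
XX__
_XX_
16) XXX_
____
____
X_XX
_X__
_XX_
17) X__X
__X_
____
X_XX
_X__
_XX_
18) X__X
__X_
____
X_XX
_XX_
___X
19) _XXX
_XX_
____
X_XX
_XX_
___X
20) _XXX
_XX_
____
XXXX
X___
_X_X
21) _XXX
XXX_
XX__
_XXX
X___
_X_X
22) _XXX
XXX_
XX_X
_X__
X__X
_X_X
23) _XXX
XXX_
XXXX
__XX
X_XX
_X_X

17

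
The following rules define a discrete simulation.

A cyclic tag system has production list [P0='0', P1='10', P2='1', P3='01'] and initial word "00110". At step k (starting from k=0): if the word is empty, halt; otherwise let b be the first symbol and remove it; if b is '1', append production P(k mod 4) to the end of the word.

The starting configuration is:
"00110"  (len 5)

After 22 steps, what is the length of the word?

[0] "00110"  (len 5)
[1] "0110"  (len 4)
[2] "110"  (len 3)
[3] "101"  (len 3)
[4] "0101"  (len 4)
[5] "101"  (len 3)
[6] "0110"  (len 4)
[7] "110"  (len 3)
[8] "1001"  (len 4)
[9] "0010"  (len 4)
[10] "010"  (len 3)
[11] "10"  (len 2)
[12] "001"  (len 3)
[13] "01"  (len 2)
[14] "1"  (len 1)
[15] "1"  (len 1)
[16] "01"  (len 2)
[17] "1"  (len 1)
[18] "10"  (len 2)
[19] "01"  (len 2)
[20] "1"  (len 1)
[21] "0"  (len 1)
[22] (halted — word empty)

0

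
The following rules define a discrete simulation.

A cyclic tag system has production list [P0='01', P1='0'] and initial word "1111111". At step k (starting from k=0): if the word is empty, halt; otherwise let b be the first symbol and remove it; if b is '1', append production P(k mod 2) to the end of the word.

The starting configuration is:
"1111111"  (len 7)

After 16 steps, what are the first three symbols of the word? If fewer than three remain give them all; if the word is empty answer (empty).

t=0: "1111111"  (len 7)
t=1: "11111101"  (len 8)
t=2: "11111010"  (len 8)
t=3: "111101001"  (len 9)
t=4: "111010010"  (len 9)
t=5: "1101001001"  (len 10)
t=6: "1010010010"  (len 10)
t=7: "01001001001"  (len 11)
t=8: "1001001001"  (len 10)
t=9: "00100100101"  (len 11)
t=10: "0100100101"  (len 10)
t=11: "100100101"  (len 9)
t=12: "001001010"  (len 9)
t=13: "01001010"  (len 8)
t=14: "1001010"  (len 7)
t=15: "00101001"  (len 8)
t=16: "0101001"  (len 7)

010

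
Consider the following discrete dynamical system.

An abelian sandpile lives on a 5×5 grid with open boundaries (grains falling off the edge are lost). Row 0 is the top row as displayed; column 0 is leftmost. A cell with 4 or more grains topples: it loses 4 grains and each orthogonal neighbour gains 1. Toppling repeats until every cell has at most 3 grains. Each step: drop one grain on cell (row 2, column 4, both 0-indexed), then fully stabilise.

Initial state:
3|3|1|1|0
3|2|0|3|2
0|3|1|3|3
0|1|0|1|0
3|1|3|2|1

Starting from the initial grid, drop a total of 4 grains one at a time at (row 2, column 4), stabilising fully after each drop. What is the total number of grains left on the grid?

41

t=0: 3|3|1|1|0
3|2|0|3|2
0|3|1|3|3
0|1|0|1|0
3|1|3|2|1
t=1: 3|3|1|2|1
3|2|1|1|0
0|3|2|1|2
0|1|0|2|1
3|1|3|2|1
t=2: 3|3|1|2|1
3|2|1|1|0
0|3|2|1|3
0|1|0|2|1
3|1|3|2|1
t=3: 3|3|1|2|1
3|2|1|1|1
0|3|2|2|0
0|1|0|2|2
3|1|3|2|1
t=4: 3|3|1|2|1
3|2|1|1|1
0|3|2|2|1
0|1|0|2|2
3|1|3|2|1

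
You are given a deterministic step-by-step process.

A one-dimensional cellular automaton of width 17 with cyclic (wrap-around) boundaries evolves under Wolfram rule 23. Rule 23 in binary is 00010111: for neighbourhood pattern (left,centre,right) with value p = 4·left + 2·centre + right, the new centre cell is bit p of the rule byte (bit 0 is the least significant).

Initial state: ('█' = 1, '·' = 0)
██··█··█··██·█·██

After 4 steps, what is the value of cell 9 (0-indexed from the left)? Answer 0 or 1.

0

t=0: ██··█··█··██·█·██
t=1: ··████████···█···
t=2: ██········███████
t=3: ··████████·······
t=4: ██········███████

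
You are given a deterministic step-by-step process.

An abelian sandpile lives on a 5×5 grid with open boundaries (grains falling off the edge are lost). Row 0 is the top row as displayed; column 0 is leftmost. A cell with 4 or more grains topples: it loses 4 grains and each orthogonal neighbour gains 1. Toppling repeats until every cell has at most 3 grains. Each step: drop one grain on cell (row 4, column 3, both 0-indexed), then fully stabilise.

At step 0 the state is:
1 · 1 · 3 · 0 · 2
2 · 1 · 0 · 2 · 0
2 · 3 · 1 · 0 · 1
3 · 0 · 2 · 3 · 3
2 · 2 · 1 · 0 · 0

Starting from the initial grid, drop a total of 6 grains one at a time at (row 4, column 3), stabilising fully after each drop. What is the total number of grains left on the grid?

step 0: 1 · 1 · 3 · 0 · 2
2 · 1 · 0 · 2 · 0
2 · 3 · 1 · 0 · 1
3 · 0 · 2 · 3 · 3
2 · 2 · 1 · 0 · 0
step 1: 1 · 1 · 3 · 0 · 2
2 · 1 · 0 · 2 · 0
2 · 3 · 1 · 0 · 1
3 · 0 · 2 · 3 · 3
2 · 2 · 1 · 1 · 0
step 2: 1 · 1 · 3 · 0 · 2
2 · 1 · 0 · 2 · 0
2 · 3 · 1 · 0 · 1
3 · 0 · 2 · 3 · 3
2 · 2 · 1 · 2 · 0
step 3: 1 · 1 · 3 · 0 · 2
2 · 1 · 0 · 2 · 0
2 · 3 · 1 · 0 · 1
3 · 0 · 2 · 3 · 3
2 · 2 · 1 · 3 · 0
step 4: 1 · 1 · 3 · 0 · 2
2 · 1 · 0 · 2 · 0
2 · 3 · 1 · 1 · 2
3 · 0 · 3 · 1 · 0
2 · 2 · 2 · 1 · 2
step 5: 1 · 1 · 3 · 0 · 2
2 · 1 · 0 · 2 · 0
2 · 3 · 1 · 1 · 2
3 · 0 · 3 · 1 · 0
2 · 2 · 2 · 2 · 2
step 6: 1 · 1 · 3 · 0 · 2
2 · 1 · 0 · 2 · 0
2 · 3 · 1 · 1 · 2
3 · 0 · 3 · 1 · 0
2 · 2 · 2 · 3 · 2

39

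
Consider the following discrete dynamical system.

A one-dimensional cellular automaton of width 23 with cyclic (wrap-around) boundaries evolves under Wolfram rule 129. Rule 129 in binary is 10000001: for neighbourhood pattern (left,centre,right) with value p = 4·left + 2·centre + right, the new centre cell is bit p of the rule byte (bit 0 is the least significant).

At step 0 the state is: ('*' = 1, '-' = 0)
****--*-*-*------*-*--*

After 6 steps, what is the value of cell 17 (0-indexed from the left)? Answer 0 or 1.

1

k=0  ****--*-*-*------*-*--*
k=1  ***---------****-------
k=2  -*--*******--**--*****-
k=3  -----*****--------***--
k=4  ****--***--******--*--*
k=5  ***----*----****-------
k=6  -*--**---**--**--*****-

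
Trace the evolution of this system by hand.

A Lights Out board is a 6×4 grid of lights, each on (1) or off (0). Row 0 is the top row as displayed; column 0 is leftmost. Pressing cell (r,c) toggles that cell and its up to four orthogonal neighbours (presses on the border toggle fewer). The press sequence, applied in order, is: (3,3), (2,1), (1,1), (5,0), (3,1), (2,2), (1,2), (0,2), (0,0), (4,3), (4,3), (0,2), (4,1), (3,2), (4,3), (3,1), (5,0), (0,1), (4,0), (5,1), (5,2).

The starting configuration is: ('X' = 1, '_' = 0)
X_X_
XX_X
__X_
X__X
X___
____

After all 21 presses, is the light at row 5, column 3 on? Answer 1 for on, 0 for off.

0

[0] X_X_
XX_X
__X_
X__X
X___
____
[1] X_X_
XX_X
__XX
X_X_
X__X
____
[2] X_X_
X__X
XX_X
XXX_
X__X
____
[3] XXX_
_XXX
X__X
XXX_
X__X
____
[4] XXX_
_XXX
X__X
XXX_
___X
XX__
[5] XXX_
_XXX
XX_X
____
_X_X
XX__
[6] XXX_
_X_X
X_X_
__X_
_X_X
XX__
[7] XX__
__X_
X___
__X_
_X_X
XX__
[8] X_XX
____
X___
__X_
_X_X
XX__
[9] _XXX
X___
X___
__X_
_X_X
XX__
[10] _XXX
X___
X___
__XX
_XX_
XX_X
[11] _XXX
X___
X___
__X_
_X_X
XX__
[12] ____
X_X_
X___
__X_
_X_X
XX__
[13] ____
X_X_
X___
_XX_
X_XX
X___
[14] ____
X_X_
X_X_
___X
X__X
X___
[15] ____
X_X_
X_X_
____
X_X_
X__X
[16] ____
X_X_
XXX_
XXX_
XXX_
X__X
[17] ____
X_X_
XXX_
XXX_
_XX_
_X_X
[18] XXX_
XXX_
XXX_
XXX_
_XX_
_X_X
[19] XXX_
XXX_
XXX_
_XX_
X_X_
XX_X
[20] XXX_
XXX_
XXX_
_XX_
XXX_
__XX
[21] XXX_
XXX_
XXX_
_XX_
XX__
_X__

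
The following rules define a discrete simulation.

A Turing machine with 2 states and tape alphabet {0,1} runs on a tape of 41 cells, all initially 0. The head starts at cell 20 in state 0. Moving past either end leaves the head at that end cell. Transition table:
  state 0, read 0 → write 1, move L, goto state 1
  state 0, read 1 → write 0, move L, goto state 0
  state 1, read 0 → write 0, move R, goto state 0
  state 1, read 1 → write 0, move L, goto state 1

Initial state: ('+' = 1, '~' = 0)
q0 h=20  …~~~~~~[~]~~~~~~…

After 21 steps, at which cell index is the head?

0) q0 h=20  …~~~~~~[~]~~~~~~…
1) q1 h=19  …~~~~~~[~]+~~~~~…
2) q0 h=20  …~~~~~~[+]~~~~~~…
3) q0 h=19  …~~~~~~[~]~~~~~~…
4) q1 h=18  …~~~~~~[~]+~~~~~…
5) q0 h=19  …~~~~~~[+]~~~~~~…
6) q0 h=18  …~~~~~~[~]~~~~~~…
7) q1 h=17  …~~~~~~[~]+~~~~~…
8) q0 h=18  …~~~~~~[+]~~~~~~…
9) q0 h=17  …~~~~~~[~]~~~~~~…
10) q1 h=16  …~~~~~~[~]+~~~~~…
11) q0 h=17  …~~~~~~[+]~~~~~~…
12) q0 h=16  …~~~~~~[~]~~~~~~…
13) q1 h=15  …~~~~~~[~]+~~~~~…
14) q0 h=16  …~~~~~~[+]~~~~~~…
15) q0 h=15  …~~~~~~[~]~~~~~~…
16) q1 h=14  …~~~~~~[~]+~~~~~…
17) q0 h=15  …~~~~~~[+]~~~~~~…
18) q0 h=14  …~~~~~~[~]~~~~~~…
19) q1 h=13  …~~~~~~[~]+~~~~~…
20) q0 h=14  …~~~~~~[+]~~~~~~…
21) q0 h=13  …~~~~~~[~]~~~~~~…

13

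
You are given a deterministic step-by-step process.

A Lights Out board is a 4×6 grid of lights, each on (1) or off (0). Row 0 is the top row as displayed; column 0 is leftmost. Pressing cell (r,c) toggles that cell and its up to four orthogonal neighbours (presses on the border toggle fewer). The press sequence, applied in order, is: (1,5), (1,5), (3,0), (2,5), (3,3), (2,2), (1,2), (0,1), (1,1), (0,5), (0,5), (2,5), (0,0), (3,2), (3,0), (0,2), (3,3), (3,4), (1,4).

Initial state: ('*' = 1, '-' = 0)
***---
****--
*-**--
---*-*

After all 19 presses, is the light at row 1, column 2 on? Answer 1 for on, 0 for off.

gen 0: ***---
****--
*-**--
---*-*
gen 1: ***--*
******
*-**-*
---*-*
gen 2: ***---
****--
*-**--
---*-*
gen 3: ***---
****--
--**--
**-*-*
gen 4: ***---
****-*
--****
**-*--
gen 5: ***---
****-*
--*-**
***-*-
gen 6: ***---
**-*-*
-*-***
**--*-
gen 7: **----
*-*--*
-*****
**--*-
gen 8: --*---
***--*
-*****
**--*-
gen 9: -**---
-----*
--****
**--*-
gen 10: -**-**
------
--****
**--*-
gen 11: -**---
-----*
--****
**--*-
gen 12: -**---
------
--**--
**--**
gen 13: *-*---
*-----
--**--
**--**
gen 14: *-*---
*-----
---*--
*-****
gen 15: *-*---
*-----
*--*--
-*****
gen 16: **-*--
*-*---
*--*--
-*****
gen 17: **-*--
*-*---
*-----
-*---*
gen 18: **-*--
*-*---
*---*-
-*-**-
gen 19: **-**-
*-****
*-----
-*-**-

1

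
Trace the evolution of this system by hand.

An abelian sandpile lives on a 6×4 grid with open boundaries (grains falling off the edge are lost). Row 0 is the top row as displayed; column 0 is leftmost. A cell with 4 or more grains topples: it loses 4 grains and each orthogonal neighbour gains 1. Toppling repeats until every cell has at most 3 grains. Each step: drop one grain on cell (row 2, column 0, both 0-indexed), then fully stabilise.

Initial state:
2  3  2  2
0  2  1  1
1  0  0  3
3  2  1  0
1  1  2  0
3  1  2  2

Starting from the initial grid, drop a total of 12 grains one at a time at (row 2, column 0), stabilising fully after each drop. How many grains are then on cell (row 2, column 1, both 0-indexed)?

step 0: 2  3  2  2
0  2  1  1
1  0  0  3
3  2  1  0
1  1  2  0
3  1  2  2
step 1: 2  3  2  2
0  2  1  1
2  0  0  3
3  2  1  0
1  1  2  0
3  1  2  2
step 2: 2  3  2  2
0  2  1  1
3  0  0  3
3  2  1  0
1  1  2  0
3  1  2  2
step 3: 2  3  2  2
1  2  1  1
1  1  0  3
0  3  1  0
2  1  2  0
3  1  2  2
step 4: 2  3  2  2
1  2  1  1
2  1  0  3
0  3  1  0
2  1  2  0
3  1  2  2
step 5: 2  3  2  2
1  2  1  1
3  1  0  3
0  3  1  0
2  1  2  0
3  1  2  2
step 6: 2  3  2  2
2  2  1  1
0  2  0  3
1  3  1  0
2  1  2  0
3  1  2  2
step 7: 2  3  2  2
2  2  1  1
1  2  0  3
1  3  1  0
2  1  2  0
3  1  2  2
step 8: 2  3  2  2
2  2  1  1
2  2  0  3
1  3  1  0
2  1  2  0
3  1  2  2
step 9: 2  3  2  2
2  2  1  1
3  2  0  3
1  3  1  0
2  1  2  0
3  1  2  2
step 10: 2  3  2  2
3  2  1  1
0  3  0  3
2  3  1  0
2  1  2  0
3  1  2  2
step 11: 2  3  2  2
3  2  1  1
1  3  0  3
2  3  1  0
2  1  2  0
3  1  2  2
step 12: 2  3  2  2
3  2  1  1
2  3  0  3
2  3  1  0
2  1  2  0
3  1  2  2

3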